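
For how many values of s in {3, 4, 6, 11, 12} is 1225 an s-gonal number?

3

s = 3: P(3, 49) = 1225. ✓
s = 4: P(4, 35) = 1225. ✓
s = 6: P(6, 25) = 1225. ✓
s = 11: P(11, 16) = 1096 and P(11, 17) = 1241; 1225 is not s-gonal.
s = 12: P(12, 16) = 1216 and P(12, 17) = 1377; 1225 is not s-gonal.
Hits: s ∈ {3, 4, 6} → 3.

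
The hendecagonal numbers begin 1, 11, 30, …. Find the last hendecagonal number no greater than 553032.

550025

Solve n(9n−7)/2 ≤ 553032 for integer n.
n = 350 gives 550025 ≤ 553032, while n = 351 gives 553176 > 553032; so the answer is 550025.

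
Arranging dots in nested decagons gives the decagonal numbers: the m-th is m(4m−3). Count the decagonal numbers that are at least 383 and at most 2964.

The n-th decagonal number is n(4n−3).
Smallest index with value ≥ 383: n = 11 (giving 451).
Largest index with value ≤ 2964: n = 27 (giving 2835).
Indices 11 through 27: 17 terms.

17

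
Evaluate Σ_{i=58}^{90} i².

183700

Σ_{i=58}^{90} i² = 247065 − 63365 = 183700.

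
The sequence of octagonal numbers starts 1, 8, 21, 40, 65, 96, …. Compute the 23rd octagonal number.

1541

The 23rd octagonal number is n(3n−2) with n = 23.
23·(3·23 − 2) = 23·67 = 1541.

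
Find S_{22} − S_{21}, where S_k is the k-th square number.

43

n² − (n−1)² = 2n − 1, so 22² − 21² = 2·22 − 1 = 43.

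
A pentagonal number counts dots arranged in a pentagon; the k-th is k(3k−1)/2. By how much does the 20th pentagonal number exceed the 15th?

260

20·(3·20 − 1)/2 = 590 and 15·(3·15 − 1)/2 = 330.
Difference: 590 − 330 = 260.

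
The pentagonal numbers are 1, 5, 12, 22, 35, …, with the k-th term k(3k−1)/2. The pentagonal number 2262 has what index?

Set n(3n−1)/2 = 2262, giving 3n² − n − 4524 = 0.
So n = (1 + 233) / 6 = 234/6 = 39.

39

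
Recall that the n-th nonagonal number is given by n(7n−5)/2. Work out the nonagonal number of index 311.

337746

The 311th nonagonal number is n(7n−5)/2 with n = 311.
311·(7·311 − 5)/2 = 311·2172/2 = 311·1086 = 337746.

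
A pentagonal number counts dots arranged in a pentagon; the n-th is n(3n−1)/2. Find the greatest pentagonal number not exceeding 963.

925

Solve n(3n−1)/2 ≤ 963 for integer n.
n = 25 gives 925 ≤ 963, while n = 26 gives 1001 > 963; so the answer is 925.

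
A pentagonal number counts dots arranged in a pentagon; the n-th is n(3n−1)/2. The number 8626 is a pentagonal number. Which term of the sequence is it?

76

Set n(3n−1)/2 = 8626, giving 3n² − n − 17252 = 0.
So n = (1 + 455) / 6 = 456/6 = 76.
Check: 76·(3·76 − 1)/2 = 8626. ✓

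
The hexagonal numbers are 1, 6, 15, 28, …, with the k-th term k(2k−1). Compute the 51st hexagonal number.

5151

The 51st hexagonal number is n(2n−1) with n = 51.
51·(2·51 − 1) = 51·101 = 5151.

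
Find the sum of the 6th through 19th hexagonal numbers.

Σ i(2i−1) = 2Σi² − Σi over i = 6..19.
Σi = 190 − 15 = 175 and Σi² = 2470 − 55 = 2415.
2·2415 − 1·175 = 4655.

4655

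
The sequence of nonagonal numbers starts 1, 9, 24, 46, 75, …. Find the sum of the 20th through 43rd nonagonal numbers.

85484

Σ i(7i−5)/2 = (7Σi² − 5Σi) / 2 over i = 20..43.
Σi = 946 − 190 = 756 and Σi² = 27434 − 2470 = 24964.
(7·24964 − 5·756) / 2 = 170968/2 = 85484.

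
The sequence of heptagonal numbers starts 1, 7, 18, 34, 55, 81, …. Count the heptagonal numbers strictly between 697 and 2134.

The n-th heptagonal number is n(5n−3)/2.
Smallest index with value > 697: n = 18 (giving 783).
Largest index with value < 2134: n = 29 (giving 2059).
Indices 18 through 29: 12 terms.

12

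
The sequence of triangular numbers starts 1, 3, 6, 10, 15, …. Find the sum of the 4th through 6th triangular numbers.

46

Σ i(i+1)/2 = (Σi² + Σi) / 2 over i = 4..6.
Σi = 21 − 6 = 15 and Σi² = 91 − 14 = 77.
(1·77 + 1·15) / 2 = 92/2 = 46.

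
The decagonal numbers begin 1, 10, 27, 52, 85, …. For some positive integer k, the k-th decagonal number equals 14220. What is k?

Set n(4n−3) = 14220, giving 4n² − 3n − 14220 = 0.
The discriminant is 9 + 16·14220 = 227529, and √227529 = 477.
So n = (3 + 477) / 8 = 480/8 = 60.
Check: 60·(4·60 − 3) = 14220. ✓

60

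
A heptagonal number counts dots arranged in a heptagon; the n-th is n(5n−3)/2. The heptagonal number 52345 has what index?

145

Set n(5n−3)/2 = 52345, giving 5n² − 3n − 104690 = 0.
The discriminant is 9 + 40·52345 = 2093809, and √2093809 = 1447.
So n = (3 + 1447) / 10 = 1450/10 = 145.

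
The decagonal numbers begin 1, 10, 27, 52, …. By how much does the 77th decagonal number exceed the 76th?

Consecutive decagonal numbers differ by 8n − 7: here 8·77 − 7 = 609.

609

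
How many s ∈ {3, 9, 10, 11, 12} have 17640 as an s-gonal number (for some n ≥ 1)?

s = 3: P(3, 187) = 17578 and P(3, 188) = 17766; 17640 is not s-gonal.
s = 9: P(9, 71) = 17466 and P(9, 72) = 17964; 17640 is not s-gonal.
s = 10: P(10, 66) = 17226 and P(10, 67) = 17755; 17640 is not s-gonal.
s = 11: P(11, 63) = 17640. ✓
s = 12: P(12, 59) = 17169 and P(12, 60) = 17760; 17640 is not s-gonal.
Hits: s ∈ {11} → 1.

1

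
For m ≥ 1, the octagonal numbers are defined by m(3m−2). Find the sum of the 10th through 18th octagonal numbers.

Σ i(3i−2) = 3Σi² − 2Σi over i = 10..18.
Σi = 171 − 45 = 126 and Σi² = 2109 − 285 = 1824.
3·1824 − 2·126 = 5220.

5220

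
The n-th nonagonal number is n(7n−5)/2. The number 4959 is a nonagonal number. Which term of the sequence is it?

38

Set n(7n−5)/2 = 4959, giving 7n² − 5n − 9918 = 0.
The discriminant is 25 + 56·4959 = 277729, and √277729 = 527.
So n = (5 + 527) / 14 = 532/14 = 38.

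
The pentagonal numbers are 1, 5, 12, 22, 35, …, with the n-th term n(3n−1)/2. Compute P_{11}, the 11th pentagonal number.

The 11th pentagonal number is n(3n−1)/2 with n = 11.
11·(3·11 − 1)/2 = 11·32/2 = 11·16 = 176.

176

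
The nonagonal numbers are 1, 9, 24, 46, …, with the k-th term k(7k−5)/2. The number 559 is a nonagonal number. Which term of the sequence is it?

13

Set n(7n−5)/2 = 559, giving 7n² − 5n − 1118 = 0.
The discriminant is 25 + 56·559 = 31329, and √31329 = 177.
So n = (5 + 177) / 14 = 182/14 = 13.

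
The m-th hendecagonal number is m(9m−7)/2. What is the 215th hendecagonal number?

The 215th hendecagonal number is n(9n−7)/2 with n = 215.
215·(9·215 − 7)/2 = 215·1928/2 = 215·964 = 207260.

207260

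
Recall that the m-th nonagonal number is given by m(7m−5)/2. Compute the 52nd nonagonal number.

9334

The 52nd nonagonal number is n(7n−5)/2 with n = 52.
52·(7·52 − 5)/2 = 52·359/2 = 9334.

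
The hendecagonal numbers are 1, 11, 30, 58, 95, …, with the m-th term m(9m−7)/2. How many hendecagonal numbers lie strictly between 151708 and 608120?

The n-th hendecagonal number is n(9n−7)/2.
Smallest index with value > 151708: n = 185 (giving 153365).
Largest index with value < 608120: n = 367 (giving 604816).
Indices 185 through 367: 183 terms.

183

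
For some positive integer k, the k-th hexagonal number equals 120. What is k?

8

Set n(2n−1) = 120, giving 2n² − n − 120 = 0.
So n = (1 + 31) / 4 = 32/4 = 8.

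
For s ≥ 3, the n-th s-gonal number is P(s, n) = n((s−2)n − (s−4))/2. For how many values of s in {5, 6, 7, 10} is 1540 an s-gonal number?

2

s = 5: P(5, 32) = 1520 and P(5, 33) = 1617; 1540 is not s-gonal.
s = 6: P(6, 28) = 1540. ✓
s = 7: P(7, 25) = 1525 and P(7, 26) = 1651; 1540 is not s-gonal.
s = 10: P(10, 20) = 1540. ✓
Hits: s ∈ {6, 10} → 2.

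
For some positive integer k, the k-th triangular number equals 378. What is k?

Set n(n+1)/2 = 378, giving n² + n − 756 = 0.
So n = (-1 + 55) / 2 = 54/2 = 27.
Check: 27·28/2 = 378. ✓

27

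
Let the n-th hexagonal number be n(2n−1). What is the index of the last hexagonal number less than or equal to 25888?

114

Solve n(2n−1) ≤ 25888 for integer n.
n = 114 gives 25878 ≤ 25888, while n = 115 gives 26335 > 25888; so the answer is index 114.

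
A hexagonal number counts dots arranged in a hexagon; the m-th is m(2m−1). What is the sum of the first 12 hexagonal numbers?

Σ i(2i−1) = 2Σi² − Σi over i = 1..12.
Σi = 78 and Σi² = 650.
2·650 − 1·78 = 1222.

1222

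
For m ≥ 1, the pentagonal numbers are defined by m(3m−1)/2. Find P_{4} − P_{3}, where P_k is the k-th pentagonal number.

10

Consecutive pentagonal numbers differ by 3n − 2: here 3·4 − 2 = 10.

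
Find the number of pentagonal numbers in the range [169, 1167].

The n-th pentagonal number is n(3n−1)/2.
Smallest index with value ≥ 169: n = 11 (giving 176).
Largest index with value ≤ 1167: n = 28 (giving 1162).
Indices 11 through 28: 18 terms.

18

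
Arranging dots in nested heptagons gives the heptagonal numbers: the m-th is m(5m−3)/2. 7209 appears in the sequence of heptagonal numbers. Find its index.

54

Set n(5n−3)/2 = 7209, giving 5n² − 3n − 14418 = 0.
The discriminant is 9 + 40·7209 = 288369, and √288369 = 537.
So n = (3 + 537) / 10 = 540/10 = 54.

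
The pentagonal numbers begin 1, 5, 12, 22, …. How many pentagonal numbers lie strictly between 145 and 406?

The n-th pentagonal number is n(3n−1)/2.
Smallest index with value > 145: n = 11 (giving 176).
Largest index with value < 406: n = 16 (giving 376).
Indices 11 through 16: 6 terms.

6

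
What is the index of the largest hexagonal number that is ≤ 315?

Solve n(2n−1) ≤ 315 for integer n.
n = 12 gives 276 ≤ 315, while n = 13 gives 325 > 315; so the answer is index 12.

12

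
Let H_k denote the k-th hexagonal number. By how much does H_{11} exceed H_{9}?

11·(2·11 − 1) = 231 and 9·(2·9 − 1) = 153.
Difference: 231 − 153 = 78.

78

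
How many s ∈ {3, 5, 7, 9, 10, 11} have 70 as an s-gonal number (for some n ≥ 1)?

s = 3: P(3, 11) = 66 and P(3, 12) = 78; 70 is not s-gonal.
s = 5: P(5, 7) = 70. ✓
s = 7: P(7, 5) = 55 and P(7, 6) = 81; 70 is not s-gonal.
s = 9: P(9, 4) = 46 and P(9, 5) = 75; 70 is not s-gonal.
s = 10: P(10, 4) = 52 and P(10, 5) = 85; 70 is not s-gonal.
s = 11: P(11, 4) = 58 and P(11, 5) = 95; 70 is not s-gonal.
Hits: s ∈ {5} → 1.

1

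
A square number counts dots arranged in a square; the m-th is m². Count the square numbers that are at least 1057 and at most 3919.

The n-th square number is n².
Smallest index with value ≥ 1057: n = 33 (giving 1089).
Largest index with value ≤ 3919: n = 62 (giving 3844).
Indices 33 through 62: 30 terms.

30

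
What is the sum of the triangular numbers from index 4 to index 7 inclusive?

Σ i(i+1)/2 = (Σi² + Σi) / 2 over i = 4..7.
Σi = 28 − 6 = 22 and Σi² = 140 − 14 = 126.
(1·126 + 1·22) / 2 = 148/2 = 74.

74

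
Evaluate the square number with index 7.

7² = 49.

49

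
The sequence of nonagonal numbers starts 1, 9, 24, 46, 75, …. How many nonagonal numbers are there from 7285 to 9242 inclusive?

6

The n-th nonagonal number is n(7n−5)/2.
Smallest index with value ≥ 7285: n = 46 (giving 7291).
Largest index with value ≤ 9242: n = 51 (giving 8976).
Indices 46 through 51: 6 terms.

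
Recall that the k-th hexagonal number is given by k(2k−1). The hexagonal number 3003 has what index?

Set n(2n−1) = 3003, giving 2n² − n − 3003 = 0.
The discriminant is 1 + 8·3003 = 24025, and √24025 = 155.
So n = (1 + 155) / 4 = 156/4 = 39.
Check: 39·(2·39 − 1) = 3003. ✓

39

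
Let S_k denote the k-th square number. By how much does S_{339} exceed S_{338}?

n² − (n−1)² = 2n − 1, so 339² − 338² = 2·339 − 1 = 677.

677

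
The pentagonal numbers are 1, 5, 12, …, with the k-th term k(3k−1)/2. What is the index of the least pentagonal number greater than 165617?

Solve n(3n−1)/2 > 165617 for integer n.
The largest n with value ≤ 165617 is 332 (since 165170 ≤ 165617 < 166167), so the first above is n = 333, value 166167.

333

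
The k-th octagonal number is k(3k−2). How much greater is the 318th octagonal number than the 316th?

318·(3·318 − 2) = 302736 and 316·(3·316 − 2) = 298936.
Difference: 302736 − 298936 = 3800.

3800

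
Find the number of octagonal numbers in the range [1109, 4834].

21

The n-th octagonal number is n(3n−2).
Smallest index with value ≥ 1109: n = 20 (giving 1160).
Largest index with value ≤ 4834: n = 40 (giving 4720).
Indices 20 through 40: 21 terms.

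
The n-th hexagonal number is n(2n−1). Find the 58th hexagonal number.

The 58th hexagonal number is n(2n−1) with n = 58.
58·(2·58 − 1) = 58·115 = 6670.

6670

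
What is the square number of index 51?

2601

51² = 2601.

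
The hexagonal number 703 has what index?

Set n(2n−1) = 703, giving 2n² − n − 703 = 0.
The discriminant is 1 + 8·703 = 5625, and √5625 = 75.
So n = (1 + 75) / 4 = 76/4 = 19.

19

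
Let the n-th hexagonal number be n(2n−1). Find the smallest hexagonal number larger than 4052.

Solve n(2n−1) > 4052 for integer n.
The largest n with value ≤ 4052 is 45 (since 4005 ≤ 4052 < 4186), so the first above is n = 46, value 4186.

4186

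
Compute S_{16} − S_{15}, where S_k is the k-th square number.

n² − (n−1)² = 2n − 1, so 16² − 15² = 2·16 − 1 = 31.

31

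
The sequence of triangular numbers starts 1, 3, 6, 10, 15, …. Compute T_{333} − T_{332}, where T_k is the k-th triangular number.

333

Consecutive triangular numbers differ by n: T_{333} − T_{332} = 333.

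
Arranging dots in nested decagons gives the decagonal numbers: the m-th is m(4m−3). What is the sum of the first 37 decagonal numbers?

Σ i(4i−3) = 4Σi² − 3Σi over i = 1..37.
Σi = 703 and Σi² = 17575.
4·17575 − 3·703 = 68191.

68191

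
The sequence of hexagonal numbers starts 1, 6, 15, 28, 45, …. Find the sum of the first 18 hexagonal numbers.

4047

Σ i(2i−1) = 2Σi² − Σi over i = 1..18.
Σi = 171 and Σi² = 2109.
2·2109 − 1·171 = 4047.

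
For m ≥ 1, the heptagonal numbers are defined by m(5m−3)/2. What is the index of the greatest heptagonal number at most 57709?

152

Solve n(5n−3)/2 ≤ 57709 for integer n.
n = 152 gives 57532 ≤ 57709, while n = 153 gives 58293 > 57709; so the answer is index 152.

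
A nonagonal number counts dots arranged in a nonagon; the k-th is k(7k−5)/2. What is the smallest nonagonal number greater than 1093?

1216

Solve n(7n−5)/2 > 1093 for integer n.
The largest n with value ≤ 1093 is 18 (since 1089 ≤ 1093 < 1216), so the first above is n = 19, value 1216.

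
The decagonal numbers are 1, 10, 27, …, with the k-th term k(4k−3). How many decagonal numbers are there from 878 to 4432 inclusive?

18

The n-th decagonal number is n(4n−3).
Smallest index with value ≥ 878: n = 16 (giving 976).
Largest index with value ≤ 4432: n = 33 (giving 4257).
Indices 16 through 33: 18 terms.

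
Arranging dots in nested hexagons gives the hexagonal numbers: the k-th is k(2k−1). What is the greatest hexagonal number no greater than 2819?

Solve n(2n−1) ≤ 2819 for integer n.
n = 37 gives 2701 ≤ 2819, while n = 38 gives 2850 > 2819; so the answer is 2701.

2701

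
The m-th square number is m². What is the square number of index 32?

32² = 1024.

1024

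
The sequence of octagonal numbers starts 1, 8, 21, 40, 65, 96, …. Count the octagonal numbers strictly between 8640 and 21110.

The n-th octagonal number is n(3n−2).
Smallest index with value > 8640: n = 55 (giving 8965).
Largest index with value < 21110: n = 84 (giving 21000).
Indices 55 through 84: 30 terms.

30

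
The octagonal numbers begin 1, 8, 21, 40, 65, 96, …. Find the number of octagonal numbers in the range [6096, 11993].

18

The n-th octagonal number is n(3n−2).
Smallest index with value ≥ 6096: n = 46 (giving 6256).
Largest index with value ≤ 11993: n = 63 (giving 11781).
Indices 46 through 63: 18 terms.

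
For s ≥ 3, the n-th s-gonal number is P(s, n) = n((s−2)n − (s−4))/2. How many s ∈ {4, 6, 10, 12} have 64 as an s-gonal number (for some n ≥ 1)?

2

s = 4: P(4, 8) = 64. ✓
s = 6: P(6, 5) = 45 and P(6, 6) = 66; 64 is not s-gonal.
s = 10: P(10, 4) = 52 and P(10, 5) = 85; 64 is not s-gonal.
s = 12: P(12, 4) = 64. ✓
Hits: s ∈ {4, 12} → 2.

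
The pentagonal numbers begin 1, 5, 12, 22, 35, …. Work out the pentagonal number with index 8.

The 8th pentagonal number is n(3n−1)/2 with n = 8.
8·(3·8 − 1)/2 = 8·23/2 = 92.

92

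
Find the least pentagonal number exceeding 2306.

2380

Solve n(3n−1)/2 > 2306 for integer n.
The largest n with value ≤ 2306 is 39 (since 2262 ≤ 2306 < 2380), so the first above is n = 40, value 2380.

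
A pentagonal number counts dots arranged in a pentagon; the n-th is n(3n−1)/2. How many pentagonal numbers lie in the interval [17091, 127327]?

185

The n-th pentagonal number is n(3n−1)/2.
Smallest index with value ≥ 17091: n = 107 (giving 17120).
Largest index with value ≤ 127327: n = 291 (giving 126876).
Indices 107 through 291: 185 terms.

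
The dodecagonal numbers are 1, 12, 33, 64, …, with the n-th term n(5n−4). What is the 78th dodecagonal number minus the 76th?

78·(5·78 − 4) = 30108 and 76·(5·76 − 4) = 28576.
Difference: 30108 − 28576 = 1532.

1532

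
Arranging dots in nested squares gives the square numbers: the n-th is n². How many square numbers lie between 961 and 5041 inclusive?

41

The n-th square number is n².
Smallest index with value ≥ 961: n = 31 (giving 961).
Largest index with value ≤ 5041: n = 71 (giving 5041).
Indices 31 through 71: 41 terms.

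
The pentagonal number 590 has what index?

Set n(3n−1)/2 = 590, giving 3n² − n − 1180 = 0.
So n = (1 + 119) / 6 = 120/6 = 20.

20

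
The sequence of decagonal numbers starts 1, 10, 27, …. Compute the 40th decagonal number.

6280

The 40th decagonal number is n(4n−3) with n = 40.
40·(4·40 − 3) = 40·157 = 6280.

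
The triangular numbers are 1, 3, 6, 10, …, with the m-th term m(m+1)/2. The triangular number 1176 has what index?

Set n(n+1)/2 = 1176, giving n² + n − 2352 = 0.
So n = (-1 + 97) / 2 = 96/2 = 48.

48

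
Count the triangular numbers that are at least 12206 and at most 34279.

106

The n-th triangular number is n(n+1)/2.
Smallest index with value ≥ 12206: n = 156 (giving 12246).
Largest index with value ≤ 34279: n = 261 (giving 34191).
Indices 156 through 261: 106 terms.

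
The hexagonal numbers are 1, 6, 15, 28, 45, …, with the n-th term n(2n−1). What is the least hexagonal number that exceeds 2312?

Solve n(2n−1) > 2312 for integer n.
The largest n with value ≤ 2312 is 34 (since 2278 ≤ 2312 < 2415), so the first above is n = 35, value 2415.

2415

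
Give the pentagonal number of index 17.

425

17·(3·17 − 1)/2 = 17·50/2 = 17·25 = 425.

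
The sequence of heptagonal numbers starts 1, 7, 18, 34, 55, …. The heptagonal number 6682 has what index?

52

Set n(5n−3)/2 = 6682, giving 5n² − 3n − 13364 = 0.
The discriminant is 9 + 40·6682 = 267289, and √267289 = 517.
So n = (3 + 517) / 10 = 520/10 = 52.
Check: 52·(5·52 − 3)/2 = 6682. ✓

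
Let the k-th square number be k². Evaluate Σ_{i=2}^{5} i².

Σ_{i=2}^{5} i² = 55 − 1 = 54.

54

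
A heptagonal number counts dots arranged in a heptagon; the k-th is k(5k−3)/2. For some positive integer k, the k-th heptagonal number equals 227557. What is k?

302

Set n(5n−3)/2 = 227557, giving 5n² − 3n − 455114 = 0.
The discriminant is 9 + 40·227557 = 9102289, and √9102289 = 3017.
So n = (3 + 3017) / 10 = 3020/10 = 302.
Check: 302·(5·302 − 3)/2 = 227557. ✓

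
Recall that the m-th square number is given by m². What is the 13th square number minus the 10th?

69

13² = 169 and 10² = 100.
Difference: 169 − 100 = 69.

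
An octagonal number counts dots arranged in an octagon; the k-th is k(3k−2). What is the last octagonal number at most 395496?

Solve n(3n−2) ≤ 395496 for integer n.
n = 363 gives 394581 ≤ 395496, while n = 364 gives 396760 > 395496; so the answer is 394581.

394581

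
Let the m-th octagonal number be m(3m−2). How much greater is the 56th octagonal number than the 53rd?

56·(3·56 − 2) = 9296 and 53·(3·53 − 2) = 8321.
Difference: 9296 − 8321 = 975.

975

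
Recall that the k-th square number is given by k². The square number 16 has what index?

We need n² = 16, so n = √16 = 4.

4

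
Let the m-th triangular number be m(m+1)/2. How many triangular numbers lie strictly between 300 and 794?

The n-th triangular number is n(n+1)/2.
Smallest index with value > 300: n = 25 (giving 325).
Largest index with value < 794: n = 39 (giving 780).
Indices 25 through 39: 15 terms.

15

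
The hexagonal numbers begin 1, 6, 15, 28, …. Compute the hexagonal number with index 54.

5778

The 54th hexagonal number is n(2n−1) with n = 54.
54·(2·54 − 1) = 54·107 = 5778.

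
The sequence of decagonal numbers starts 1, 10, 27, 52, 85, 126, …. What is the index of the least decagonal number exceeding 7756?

45

Solve n(4n−3) > 7756 for integer n.
The largest n with value ≤ 7756 is 44 (since 7612 ≤ 7756 < 7965), so the first above is n = 45, value 7965.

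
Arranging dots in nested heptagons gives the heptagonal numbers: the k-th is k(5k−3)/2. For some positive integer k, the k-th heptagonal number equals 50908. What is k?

Set n(5n−3)/2 = 50908, giving 5n² − 3n − 101816 = 0.
The discriminant is 9 + 40·50908 = 2036329, and √2036329 = 1427.
So n = (3 + 1427) / 10 = 1430/10 = 143.
Check: 143·(5·143 − 3)/2 = 50908. ✓

143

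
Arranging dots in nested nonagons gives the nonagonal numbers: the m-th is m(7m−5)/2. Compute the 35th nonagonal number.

4200

35·(7·35 − 5)/2 = 35·240/2 = 35·120 = 4200.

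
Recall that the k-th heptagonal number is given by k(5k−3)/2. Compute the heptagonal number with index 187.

The 187th heptagonal number is n(5n−3)/2 with n = 187.
187·(5·187 − 3)/2 = 187·932/2 = 187·466 = 87142.

87142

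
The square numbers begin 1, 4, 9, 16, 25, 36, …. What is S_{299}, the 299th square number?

The 299th square number is n² with n = 299.
299² = 89401.

89401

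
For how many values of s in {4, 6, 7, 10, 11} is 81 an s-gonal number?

s = 4: P(4, 9) = 81. ✓
s = 6: P(6, 6) = 66 and P(6, 7) = 91; 81 is not s-gonal.
s = 7: P(7, 6) = 81. ✓
s = 10: P(10, 4) = 52 and P(10, 5) = 85; 81 is not s-gonal.
s = 11: P(11, 4) = 58 and P(11, 5) = 95; 81 is not s-gonal.
Hits: s ∈ {4, 7} → 2.

2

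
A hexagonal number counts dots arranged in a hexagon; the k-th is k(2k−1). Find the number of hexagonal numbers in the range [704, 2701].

18

The n-th hexagonal number is n(2n−1).
Smallest index with value ≥ 704: n = 20 (giving 780).
Largest index with value ≤ 2701: n = 37 (giving 2701).
Indices 20 through 37: 18 terms.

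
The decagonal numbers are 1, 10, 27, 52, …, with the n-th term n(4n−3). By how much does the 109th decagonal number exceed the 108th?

Consecutive decagonal numbers differ by 8n − 7: here 8·109 − 7 = 865.

865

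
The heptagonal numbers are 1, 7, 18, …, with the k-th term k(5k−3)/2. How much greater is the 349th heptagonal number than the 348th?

1741

Consecutive heptagonal numbers differ by 5n − 4: here 5·349 − 4 = 1741.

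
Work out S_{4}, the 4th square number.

4² = 16.

16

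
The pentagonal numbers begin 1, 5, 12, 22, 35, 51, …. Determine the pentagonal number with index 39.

The 39th pentagonal number is n(3n−1)/2 with n = 39.
39·(3·39 − 1)/2 = 39·116/2 = 39·58 = 2262.

2262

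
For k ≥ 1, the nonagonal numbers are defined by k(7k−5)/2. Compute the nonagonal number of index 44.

The 44th nonagonal number is n(7n−5)/2 with n = 44.
44·(7·44 − 5)/2 = 44·303/2 = 6666.

6666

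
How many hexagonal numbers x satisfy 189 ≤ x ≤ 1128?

The n-th hexagonal number is n(2n−1).
Smallest index with value ≥ 189: n = 10 (giving 190).
Largest index with value ≤ 1128: n = 24 (giving 1128).
Indices 10 through 24: 15 terms.

15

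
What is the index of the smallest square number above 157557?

397

Solve n² > 157557 for integer n.
The largest n with value ≤ 157557 is 396 (since 156816 ≤ 157557 < 157609), so the first above is n = 397, value 157609.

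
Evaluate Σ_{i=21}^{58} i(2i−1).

Σ i(2i−1) = 2Σi² − Σi over i = 21..58.
Σi = 1711 − 210 = 1501 and Σi² = 66729 − 2870 = 63859.
2·63859 − 1·1501 = 126217.

126217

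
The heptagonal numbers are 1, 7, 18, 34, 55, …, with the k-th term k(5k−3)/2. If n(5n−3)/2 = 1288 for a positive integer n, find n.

Set n(5n−3)/2 = 1288, giving 5n² − 3n − 2576 = 0.
The discriminant is 9 + 40·1288 = 51529, and √51529 = 227.
So n = (3 + 227) / 10 = 230/10 = 23.

23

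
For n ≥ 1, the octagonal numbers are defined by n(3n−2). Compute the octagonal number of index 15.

645

The 15th octagonal number is n(3n−2) with n = 15.
15·(3·15 − 2) = 15·43 = 645.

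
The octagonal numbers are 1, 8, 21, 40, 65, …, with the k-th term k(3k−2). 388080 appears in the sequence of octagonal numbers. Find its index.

360

Set n(3n−2) = 388080, giving 3n² − 2n − 388080 = 0.
The discriminant is 4 + 12·388080 = 4656964, and √4656964 = 2158.
So n = (2 + 2158) / 6 = 2160/6 = 360.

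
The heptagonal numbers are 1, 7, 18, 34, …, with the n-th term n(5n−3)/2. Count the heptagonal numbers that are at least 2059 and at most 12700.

The n-th heptagonal number is n(5n−3)/2.
Smallest index with value ≥ 2059: n = 29 (giving 2059).
Largest index with value ≤ 12700: n = 71 (giving 12496).
Indices 29 through 71: 43 terms.

43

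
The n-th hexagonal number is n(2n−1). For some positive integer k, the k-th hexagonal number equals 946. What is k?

Set n(2n−1) = 946, giving 2n² − n − 946 = 0.
The discriminant is 1 + 8·946 = 7569, and √7569 = 87.
So n = (1 + 87) / 4 = 88/4 = 22.

22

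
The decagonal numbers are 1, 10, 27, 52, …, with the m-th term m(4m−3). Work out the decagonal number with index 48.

48·(4·48 − 3) = 48·189 = 9072.

9072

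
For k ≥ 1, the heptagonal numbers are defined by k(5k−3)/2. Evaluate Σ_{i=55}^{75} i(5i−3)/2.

Σ i(5i−3)/2 = (5Σi² − 3Σi) / 2 over i = 55..75.
Σi = 2850 − 1485 = 1365 and Σi² = 143450 − 53955 = 89495.
(5·89495 − 3·1365) / 2 = 443380/2 = 221690.

221690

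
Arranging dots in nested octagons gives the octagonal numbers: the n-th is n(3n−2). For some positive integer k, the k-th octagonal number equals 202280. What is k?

Set n(3n−2) = 202280, giving 3n² − 2n − 202280 = 0.
The discriminant is 4 + 12·202280 = 2427364, and √2427364 = 1558.
So n = (2 + 1558) / 6 = 1560/6 = 260.

260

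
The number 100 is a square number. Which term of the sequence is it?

10

We need n² = 100, so n = √100 = 10.
Check: 10² = 100. ✓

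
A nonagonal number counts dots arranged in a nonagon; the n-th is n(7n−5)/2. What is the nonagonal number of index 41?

5781

41·(7·41 − 5)/2 = 41·282/2 = 41·141 = 5781.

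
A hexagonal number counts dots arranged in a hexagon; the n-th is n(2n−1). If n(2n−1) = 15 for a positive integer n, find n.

Set n(2n−1) = 15, giving 2n² − n − 15 = 0.
So n = (1 + 11) / 4 = 12/4 = 3.

3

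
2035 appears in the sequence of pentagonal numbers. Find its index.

37

Set n(3n−1)/2 = 2035, giving 3n² − n − 4070 = 0.
So n = (1 + 221) / 6 = 222/6 = 37.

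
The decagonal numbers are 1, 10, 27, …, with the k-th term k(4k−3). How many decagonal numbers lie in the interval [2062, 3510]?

The n-th decagonal number is n(4n−3).
Smallest index with value ≥ 2062: n = 24 (giving 2232).
Largest index with value ≤ 3510: n = 30 (giving 3510).
Indices 24 through 30: 7 terms.

7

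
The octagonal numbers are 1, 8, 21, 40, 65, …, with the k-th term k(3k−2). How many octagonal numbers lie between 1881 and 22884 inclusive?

The n-th octagonal number is n(3n−2).
Smallest index with value ≥ 1881: n = 26 (giving 1976).
Largest index with value ≤ 22884: n = 87 (giving 22533).
Indices 26 through 87: 62 terms.

62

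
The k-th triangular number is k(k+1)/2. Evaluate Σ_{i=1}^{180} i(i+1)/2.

Σ i(i+1)/2 = (Σi² + Σi) / 2 over i = 1..180.
Σi = 16290 and Σi² = 1960230.
(1·1960230 + 1·16290) / 2 = 1976520/2 = 988260.

988260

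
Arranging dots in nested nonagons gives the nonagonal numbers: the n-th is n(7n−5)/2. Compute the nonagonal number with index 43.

6364

The 43rd nonagonal number is n(7n−5)/2 with n = 43.
43·(7·43 − 5)/2 = 43·296/2 = 43·148 = 6364.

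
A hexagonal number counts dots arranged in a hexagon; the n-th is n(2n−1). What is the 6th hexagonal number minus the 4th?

38

6·(2·6 − 1) = 66 and 4·(2·4 − 1) = 28.
Difference: 66 − 28 = 38.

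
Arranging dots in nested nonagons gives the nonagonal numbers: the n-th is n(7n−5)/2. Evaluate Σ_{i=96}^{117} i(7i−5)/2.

Σ i(7i−5)/2 = (7Σi² − 5Σi) / 2 over i = 96..117.
Σi = 6903 − 4560 = 2343 and Σi² = 540735 − 290320 = 250415.
(7·250415 − 5·2343) / 2 = 1741190/2 = 870595.

870595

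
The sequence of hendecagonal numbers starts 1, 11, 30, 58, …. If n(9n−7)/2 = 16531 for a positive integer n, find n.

Set n(9n−7)/2 = 16531, giving 9n² − 7n − 33062 = 0.
The discriminant is 49 + 72·16531 = 1190281, and √1190281 = 1091.
So n = (7 + 1091) / 18 = 1098/18 = 61.

61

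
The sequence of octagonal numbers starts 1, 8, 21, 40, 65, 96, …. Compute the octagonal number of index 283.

The 283rd octagonal number is n(3n−2) with n = 283.
283·(3·283 − 2) = 283·847 = 239701.

239701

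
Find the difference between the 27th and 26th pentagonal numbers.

79

Consecutive pentagonal numbers differ by 3n − 2: here 3·27 − 2 = 79.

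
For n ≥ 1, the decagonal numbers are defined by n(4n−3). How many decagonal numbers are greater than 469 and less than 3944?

20

The n-th decagonal number is n(4n−3).
Smallest index with value > 469: n = 12 (giving 540).
Largest index with value < 3944: n = 31 (giving 3751).
Indices 12 through 31: 20 terms.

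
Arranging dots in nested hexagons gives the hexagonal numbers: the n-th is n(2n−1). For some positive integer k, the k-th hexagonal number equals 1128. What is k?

24

Set n(2n−1) = 1128, giving 2n² − n − 1128 = 0.
The discriminant is 1 + 8·1128 = 9025, and √9025 = 95.
So n = (1 + 95) / 4 = 96/4 = 24.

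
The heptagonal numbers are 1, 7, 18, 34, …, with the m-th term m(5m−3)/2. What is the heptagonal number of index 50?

6175

50·(5·50 − 3)/2 = 50·247/2 = 6175.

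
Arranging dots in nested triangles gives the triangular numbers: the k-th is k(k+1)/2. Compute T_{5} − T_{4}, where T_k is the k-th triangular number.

Consecutive triangular numbers differ by n: T_{5} − T_{4} = 5.

5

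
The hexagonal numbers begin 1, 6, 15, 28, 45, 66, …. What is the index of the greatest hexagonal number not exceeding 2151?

33

Solve n(2n−1) ≤ 2151 for integer n.
n = 33 gives 2145 ≤ 2151, while n = 34 gives 2278 > 2151; so the answer is index 33.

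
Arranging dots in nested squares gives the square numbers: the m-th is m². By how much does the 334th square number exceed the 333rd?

n² − (n−1)² = 2n − 1, so 334² − 333² = 2·334 − 1 = 667.

667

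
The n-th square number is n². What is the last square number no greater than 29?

Solve n² ≤ 29 for integer n.
n = 5 gives 25 ≤ 29, while n = 6 gives 36 > 29; so the answer is 25.

25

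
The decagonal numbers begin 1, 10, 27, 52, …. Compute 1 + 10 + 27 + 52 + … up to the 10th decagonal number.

Σ i(4i−3) = 4Σi² − 3Σi over i = 1..10.
Σi = 55 and Σi² = 385.
4·385 − 3·55 = 1375.

1375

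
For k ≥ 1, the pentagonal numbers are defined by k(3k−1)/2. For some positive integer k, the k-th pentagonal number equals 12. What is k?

3

Set n(3n−1)/2 = 12, giving 3n² − n − 24 = 0.
The discriminant is 1 + 24·12 = 289, and √289 = 17.
So n = (1 + 17) / 6 = 18/6 = 3.
Check: 3·(3·3 − 1)/2 = 12. ✓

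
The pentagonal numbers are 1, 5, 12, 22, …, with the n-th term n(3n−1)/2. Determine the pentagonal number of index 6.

51

The 6th pentagonal number is n(3n−1)/2 with n = 6.
6·(3·6 − 1)/2 = 6·17/2 = 51.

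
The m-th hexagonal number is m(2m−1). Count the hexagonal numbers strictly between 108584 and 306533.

The n-th hexagonal number is n(2n−1).
Smallest index with value > 108584: n = 234 (giving 109278).
Largest index with value < 306533: n = 391 (giving 305371).
Indices 234 through 391: 158 terms.

158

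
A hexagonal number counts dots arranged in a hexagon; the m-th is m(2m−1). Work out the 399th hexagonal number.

The 399th hexagonal number is n(2n−1) with n = 399.
399·(2·399 − 1) = 399·797 = 318003.

318003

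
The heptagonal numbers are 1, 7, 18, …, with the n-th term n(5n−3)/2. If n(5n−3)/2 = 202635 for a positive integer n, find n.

Set n(5n−3)/2 = 202635, giving 5n² − 3n − 405270 = 0.
The discriminant is 9 + 40·202635 = 8105409, and √8105409 = 2847.
So n = (3 + 2847) / 10 = 2850/10 = 285.

285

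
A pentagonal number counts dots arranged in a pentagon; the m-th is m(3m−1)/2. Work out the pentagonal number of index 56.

4676

The 56th pentagonal number is n(3n−1)/2 with n = 56.
56·(3·56 − 1)/2 = 56·167/2 = 4676.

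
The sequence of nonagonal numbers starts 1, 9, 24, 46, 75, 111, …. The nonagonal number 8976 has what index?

Set n(7n−5)/2 = 8976, giving 7n² − 5n − 17952 = 0.
The discriminant is 25 + 56·8976 = 502681, and √502681 = 709.
So n = (5 + 709) / 14 = 714/14 = 51.

51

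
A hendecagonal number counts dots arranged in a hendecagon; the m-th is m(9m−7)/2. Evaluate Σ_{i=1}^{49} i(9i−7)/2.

177625

Σ i(9i−7)/2 = (9Σi² − 7Σi) / 2 over i = 1..49.
Σi = 1225 and Σi² = 40425.
(9·40425 − 7·1225) / 2 = 355250/2 = 177625.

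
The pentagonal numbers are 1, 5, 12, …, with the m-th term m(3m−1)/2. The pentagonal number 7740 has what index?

72

Set n(3n−1)/2 = 7740, giving 3n² − n − 15480 = 0.
The discriminant is 1 + 24·7740 = 185761, and √185761 = 431.
So n = (1 + 431) / 6 = 432/6 = 72.
Check: 72·(3·72 − 1)/2 = 7740. ✓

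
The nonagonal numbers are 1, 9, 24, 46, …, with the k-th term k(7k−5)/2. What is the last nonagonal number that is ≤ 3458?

Solve n(7n−5)/2 ≤ 3458 for integer n.
n = 31 gives 3286 ≤ 3458, while n = 32 gives 3504 > 3458; so the answer is 3286.

3286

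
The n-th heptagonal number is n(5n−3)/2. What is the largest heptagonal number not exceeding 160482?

Solve n(5n−3)/2 ≤ 160482 for integer n.
n = 253 gives 159643 ≤ 160482, while n = 254 gives 160909 > 160482; so the answer is 159643.

159643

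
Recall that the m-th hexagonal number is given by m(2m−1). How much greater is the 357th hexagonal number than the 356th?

Consecutive hexagonal numbers differ by 4n − 3: here 4·357 − 3 = 1425.

1425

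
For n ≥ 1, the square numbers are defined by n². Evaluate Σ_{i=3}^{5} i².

50

Σ_{i=3}^{5} i² = 55 − 5 = 50.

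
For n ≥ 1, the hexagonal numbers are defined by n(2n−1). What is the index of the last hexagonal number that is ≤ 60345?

Solve n(2n−1) ≤ 60345 for integer n.
n = 173 gives 59685 ≤ 60345, while n = 174 gives 60378 > 60345; so the answer is index 173.

173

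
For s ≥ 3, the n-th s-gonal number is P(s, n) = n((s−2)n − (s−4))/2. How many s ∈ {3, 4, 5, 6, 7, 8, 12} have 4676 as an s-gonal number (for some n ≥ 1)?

1

s = 3: P(3, 96) = 4656 and P(3, 97) = 4753; 4676 is not s-gonal.
s = 4: P(4, 68) = 4624 and P(4, 69) = 4761; 4676 is not s-gonal.
s = 5: P(5, 56) = 4676. ✓
s = 6: P(6, 48) = 4560 and P(6, 49) = 4753; 4676 is not s-gonal.
s = 7: P(7, 43) = 4558 and P(7, 44) = 4774; 4676 is not s-gonal.
s = 8: P(8, 39) = 4485 and P(8, 40) = 4720; 4676 is not s-gonal.
s = 12: P(12, 30) = 4380 and P(12, 31) = 4681; 4676 is not s-gonal.
Hits: s ∈ {5} → 1.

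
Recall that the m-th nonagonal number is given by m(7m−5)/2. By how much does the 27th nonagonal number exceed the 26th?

183

Consecutive nonagonal numbers differ by 7n − 6: here 7·27 − 6 = 183.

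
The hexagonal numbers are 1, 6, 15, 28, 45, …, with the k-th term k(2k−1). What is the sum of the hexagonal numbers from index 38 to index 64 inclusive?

Σ i(2i−1) = 2Σi² − Σi over i = 38..64.
Σi = 2080 − 703 = 1377 and Σi² = 89440 − 17575 = 71865.
2·71865 − 1·1377 = 142353.

142353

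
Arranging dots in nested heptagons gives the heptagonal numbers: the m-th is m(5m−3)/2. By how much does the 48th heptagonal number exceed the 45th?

48·(5·48 − 3)/2 = 5688 and 45·(5·45 − 3)/2 = 4995.
Difference: 5688 − 4995 = 693.

693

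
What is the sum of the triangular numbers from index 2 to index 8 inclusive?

119

Σ i(i+1)/2 = (Σi² + Σi) / 2 over i = 2..8.
Σi = 36 − 1 = 35 and Σi² = 204 − 1 = 203.
(1·203 + 1·35) / 2 = 238/2 = 119.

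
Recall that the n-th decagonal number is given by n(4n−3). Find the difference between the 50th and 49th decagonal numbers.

393

Consecutive decagonal numbers differ by 8n − 7: here 8·50 − 7 = 393.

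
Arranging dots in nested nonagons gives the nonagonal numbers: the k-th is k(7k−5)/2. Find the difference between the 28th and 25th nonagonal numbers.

28·(7·28 − 5)/2 = 2674 and 25·(7·25 − 5)/2 = 2125.
Difference: 2674 − 2125 = 549.

549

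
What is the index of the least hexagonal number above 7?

Solve n(2n−1) > 7 for integer n.
The largest n with value ≤ 7 is 2 (since 6 ≤ 7 < 15), so the first above is n = 3, value 15.

3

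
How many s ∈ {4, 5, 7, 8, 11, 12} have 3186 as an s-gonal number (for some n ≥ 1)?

s = 4: P(4, 56) = 3136 and P(4, 57) = 3249; 3186 is not s-gonal.
s = 5: P(5, 46) = 3151 and P(5, 47) = 3290; 3186 is not s-gonal.
s = 7: P(7, 36) = 3186. ✓
s = 8: P(8, 32) = 3008 and P(8, 33) = 3201; 3186 is not s-gonal.
s = 11: P(11, 27) = 3186. ✓
s = 12: P(12, 25) = 3025 and P(12, 26) = 3276; 3186 is not s-gonal.
Hits: s ∈ {7, 11} → 2.

2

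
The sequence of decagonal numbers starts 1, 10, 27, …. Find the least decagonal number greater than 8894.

9072

Solve n(4n−3) > 8894 for integer n.
The largest n with value ≤ 8894 is 47 (since 8695 ≤ 8894 < 9072), so the first above is n = 48, value 9072.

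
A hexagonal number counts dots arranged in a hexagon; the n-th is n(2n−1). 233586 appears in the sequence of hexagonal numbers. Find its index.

Set n(2n−1) = 233586, giving 2n² − n − 233586 = 0.
The discriminant is 1 + 8·233586 = 1868689, and √1868689 = 1367.
So n = (1 + 1367) / 4 = 1368/4 = 342.
Check: 342·(2·342 − 1) = 233586. ✓

342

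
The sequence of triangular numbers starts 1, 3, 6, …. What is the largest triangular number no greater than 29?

28

Solve n(n+1)/2 ≤ 29 for integer n.
n = 7 gives 28 ≤ 29, while n = 8 gives 36 > 29; so the answer is 28.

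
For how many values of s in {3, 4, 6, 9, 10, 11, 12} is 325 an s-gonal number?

3

s = 3: P(3, 25) = 325. ✓
s = 4: P(4, 18) = 324 and P(4, 19) = 361; 325 is not s-gonal.
s = 6: P(6, 13) = 325. ✓
s = 9: P(9, 10) = 325. ✓
s = 10: P(10, 9) = 297 and P(10, 10) = 370; 325 is not s-gonal.
s = 11: P(11, 8) = 260 and P(11, 9) = 333; 325 is not s-gonal.
s = 12: P(12, 8) = 288 and P(12, 9) = 369; 325 is not s-gonal.
Hits: s ∈ {3, 6, 9} → 3.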